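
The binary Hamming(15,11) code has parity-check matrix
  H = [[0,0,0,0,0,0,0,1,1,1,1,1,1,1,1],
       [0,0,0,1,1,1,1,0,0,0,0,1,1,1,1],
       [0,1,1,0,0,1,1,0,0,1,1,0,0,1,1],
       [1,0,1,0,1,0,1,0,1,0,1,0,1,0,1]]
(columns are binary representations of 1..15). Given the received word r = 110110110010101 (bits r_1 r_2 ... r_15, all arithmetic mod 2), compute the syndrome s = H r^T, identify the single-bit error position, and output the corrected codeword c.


s = (0, 1, 0, 0)^T, error position = 4, corrected codeword c = 110010110010101

Compute s = H r^T mod 2 one row at a time:
  s_1 = 1 + 0 + 0 + 1 + 0 + 1 + 0 + 1 = 4 ≡ 0 (mod 2).
  s_2 = 1 + 1 + 0 + 1 + 0 + 1 + 0 + 1 = 5 ≡ 1 (mod 2).
  s_3 = 1 + 0 + 0 + 1 + 0 + 1 + 0 + 1 = 4 ≡ 0 (mod 2).
  s_4 = 1 + 0 + 1 + 1 + 0 + 1 + 1 + 1 = 6 ≡ 0 (mod 2).
s = (0, 1, 0, 0)^T — this equals column 4 of H (binary 0100), so error is at position 4.
Correct: flip bit 4 of r = 110110110010101 to get c = 110010110010101.


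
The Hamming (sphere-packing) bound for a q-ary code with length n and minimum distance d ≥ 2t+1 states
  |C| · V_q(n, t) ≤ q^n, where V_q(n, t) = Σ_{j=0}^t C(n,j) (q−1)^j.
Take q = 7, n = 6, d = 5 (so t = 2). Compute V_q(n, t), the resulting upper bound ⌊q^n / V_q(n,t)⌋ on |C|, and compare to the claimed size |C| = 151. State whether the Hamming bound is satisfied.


V_q(n, t) = 577, q^n = 117649, Hamming bound = 203, |C| = 151 ≤ bound (satisfied).

Step 1: Compute V_q(n, t) = Σ_{j=0}^2 C(n, j) (q−1)^j.
  j = 0: C(6,0)·(6)^0 = 1·1 = 1.
  j = 1: C(6,1)·(6)^1 = 6·6 = 36.
  j = 2: C(6,2)·(6)^2 = 15·36 = 540.
  V_q(n, t) = 1 + 36 + 540 = 577.
Step 2: q^n = 7^6 = 117649.
Step 3: Hamming bound ⌊q^n / V_q(n,t)⌋ = ⌊117649/577⌋ = 203.
Step 4: Compare |C| = 151 to 203: satisfied.
The claimed |C| lies below the Hamming bound.


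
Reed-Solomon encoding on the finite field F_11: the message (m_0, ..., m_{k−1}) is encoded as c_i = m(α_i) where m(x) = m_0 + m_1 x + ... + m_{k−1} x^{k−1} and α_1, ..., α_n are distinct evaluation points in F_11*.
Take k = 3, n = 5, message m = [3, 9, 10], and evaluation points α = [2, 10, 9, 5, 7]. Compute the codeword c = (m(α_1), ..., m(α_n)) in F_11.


c = [6, 4, 3, 1, 6]

Message polynomial: m(x) = 3 + 9·x + 10·x^2 (mod 11).
For each evaluation point α_i, compute m(α_i) mod 11:
  α_1 = 2: Horner steps 10 → 7 → 6, so m(2) = 6.
  α_2 = 10: Horner steps 10 → 10 → 4, so m(10) = 4.
  α_3 = 9: Horner steps 10 → 0 → 3, so m(9) = 3.
  α_4 = 5: Horner steps 10 → 4 → 1, so m(5) = 1.
  α_5 = 7: Horner steps 10 → 2 → 6, so m(7) = 6.
Codeword c = [6, 4, 3, 1, 6] ∈ F_11^5.


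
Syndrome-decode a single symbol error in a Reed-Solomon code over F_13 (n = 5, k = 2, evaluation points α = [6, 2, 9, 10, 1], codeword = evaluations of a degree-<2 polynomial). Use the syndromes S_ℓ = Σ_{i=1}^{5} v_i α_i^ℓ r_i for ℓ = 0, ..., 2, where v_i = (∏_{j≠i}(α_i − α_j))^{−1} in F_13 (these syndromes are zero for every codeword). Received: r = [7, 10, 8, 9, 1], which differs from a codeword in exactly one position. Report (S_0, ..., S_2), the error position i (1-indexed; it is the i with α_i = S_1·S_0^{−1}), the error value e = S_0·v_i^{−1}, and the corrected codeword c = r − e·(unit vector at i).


S = (9, 12, 3), error at position 4, error magnitude e = 5, c = [7, 10, 8, 4, 1].

Step 1: column multipliers v_i = (∏_{j≠i}(α_i − α_j))^{−1} mod 13.
  i = 1 (α = 6): (6−2)(6−9)(6−10)(6−1) = 4·(−3)·(−4)·5 = 240 ≡ 6, so v_1 = 6^{−1} = 11 (mod 13).
  i = 2 (α = 2): (2−6)(2−9)(2−10)(2−1) = (−4)·(−7)·(−8)·1 = −224 ≡ 10, so v_2 = 10^{−1} = 4 (mod 13).
  i = 3 (α = 9): (9−6)(9−2)(9−10)(9−1) = 3·7·(−1)·8 = −168 ≡ 1, so v_3 = 1^{−1} = 1 (mod 13).
  i = 4 (α = 10): (10−6)(10−2)(10−9)(10−1) = 4·8·1·9 = 288 ≡ 2, so v_4 = 2^{−1} = 7 (mod 13).
  i = 5 (α = 1): (1−6)(1−2)(1−9)(1−10) = (−5)·(−1)·(−8)·(−9) = 360 ≡ 9, so v_5 = 9^{−1} = 3 (mod 13).
  v = [11, 4, 1, 7, 3].
Step 2: syndromes of r = [7, 10, 8, 9, 1] (all sums mod 13).
  S_0 = Σ v_i r_i = 11·7 + 4·10 + 1·8 + 7·9 + 3·1 = 191 ≡ 9.
  S_1 = Σ v_i α_i r_i = 11·6·7 + 4·2·10 + 1·9·8 + 7·10·9 + 3·1·1 = 1247 ≡ 12.
  α_i^2 mod 13 = [10, 4, 3, 9, 1].
  S_2 = Σ v_i α_i^2 r_i = 11·10·7 + 4·4·10 + 1·3·8 + 7·9·9 + 3·1·1 = 1524 ≡ 3.
  S = (9, 12, 3) ≠ 0, so r is not a codeword (an error is present).
Step 3: locate the error. For a single error e at position i, S_ℓ = v_i·e·α_i^ℓ, so α_err = S_1/S_0.
  S_0^{−1} = 9^{−1} = 3 (mod 13), so α_err = 12·3 = 36 ≡ 10 = α_4. Error position i = 4.
  Consistency check: S_2/S_1 = 3·12 = 36 ≡ 10 = α_err ✓ (single-error assumption holds).
Step 4: error magnitude e = S_0/v_4 = S_0·∏_{j≠4}(α_4 − α_j) = 9·2 = 18 ≡ 5 (mod 13).
Step 5: correct position 4: c_4 = r_4 − e = 9 − 5 ≡ 4 (mod 13). Hence c = [7, 10, 8, 4, 1].
  Check: interpolating c through the α_i gives m(x) = 5 + 9·x (degree < 2) with m(α_i) = c_i for every i, so c is indeed a codeword.


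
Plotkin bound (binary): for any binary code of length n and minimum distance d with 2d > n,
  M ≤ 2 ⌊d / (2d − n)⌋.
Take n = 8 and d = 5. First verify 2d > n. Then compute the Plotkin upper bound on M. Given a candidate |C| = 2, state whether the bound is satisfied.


Plotkin bound M ≤ 4; given |C| = 2 ≤ bound (satisfied).

Check applicability: 2d = 10, n = 8.
2d − n = 2 > 0, so Plotkin applies.
Compute d/(2d−n) = 5/2 ≈ 2.5000.
⌊d/(2d−n)⌋ = 2.
Plotkin bound: M ≤ 2·2 = 4.
Given |C| = 2, check: satisfied.
This |C| is below the Plotkin bound.


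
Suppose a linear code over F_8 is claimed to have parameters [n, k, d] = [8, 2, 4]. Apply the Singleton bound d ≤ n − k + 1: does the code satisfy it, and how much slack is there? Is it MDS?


Singleton RHS = n − k + 1 = 7, slack = 3, bound satisfied, not MDS.

Singleton bound: d ≤ n − k + 1.
Here n = 8, k = 2, so n − k + 1 = 7.
Given d = 4, check d ≤ 7: YES.
Slack = (n − k + 1) − d = 3.
The code is NOT MDS (slack = 3 > 0).
Description: the claimed parameters are [8, 2, 4]_8; such a code would be non-MDS.


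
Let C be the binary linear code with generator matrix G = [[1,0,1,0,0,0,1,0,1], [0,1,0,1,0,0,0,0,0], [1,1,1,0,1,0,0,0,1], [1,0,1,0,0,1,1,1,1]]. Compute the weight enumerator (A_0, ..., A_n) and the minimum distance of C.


Weight distribution: A_0 = 1, A_2 = 2, A_3 = 2, A_4 = 2, A_5 = 4, A_6 = 2, A_7 = 2, A_8 = 1. Minimum distance d = 2.

Enumerate all 2^4 = 16 messages m ∈ F_2^4.
For each, compute codeword c = mG in F_2^9, then tally its weight.
  m = 0000 → c = 000000000, weight = 0.
  m = 1000 → c = 101000101, weight = 4.
  m = 0100 → c = 010100000, weight = 2.
  m = 1100 → c = 111100101, weight = 6.
  m = 0010 → c = 111010001, weight = 5.
  m = 1010 → c = 010010100, weight = 3.
  m = 0110 → c = 101110001, weight = 5.
  m = 1110 → c = 000110100, weight = 3.
  m = 0001 → c = 101001111, weight = 6.
  m = 1001 → c = 000001010, weight = 2.
  m = 0101 → c = 111101111, weight = 8.
  m = 1101 → c = 010101010, weight = 4.
  m = 0011 → c = 010011110, weight = 5.
  m = 1011 → c = 111011011, weight = 7.
  m = 0111 → c = 000111110, weight = 5.
  m = 1111 → c = 101111011, weight = 7.
Tally weights:
  weight 0: 1 codewords.
  weight 2: 2 codewords.
  weight 3: 2 codewords.
  weight 4: 2 codewords.
  weight 5: 4 codewords.
  weight 6: 2 codewords.
  weight 7: 2 codewords.
  weight 8: 1 codewords.
Minimum distance d = smallest w > 0 with A_w > 0 = 2.
Sanity: Σ A_w = 16 = 2^4 = 16 ✓.


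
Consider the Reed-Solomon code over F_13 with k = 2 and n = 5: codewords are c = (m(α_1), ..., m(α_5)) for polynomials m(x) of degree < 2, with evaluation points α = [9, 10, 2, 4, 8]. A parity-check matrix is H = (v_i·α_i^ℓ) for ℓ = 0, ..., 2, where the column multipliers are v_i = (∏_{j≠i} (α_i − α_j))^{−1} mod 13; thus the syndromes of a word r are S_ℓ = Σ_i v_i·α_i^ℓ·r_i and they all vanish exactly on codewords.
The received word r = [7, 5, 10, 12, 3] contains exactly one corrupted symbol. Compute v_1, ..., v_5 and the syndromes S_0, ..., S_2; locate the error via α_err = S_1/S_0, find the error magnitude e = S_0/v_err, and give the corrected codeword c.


S = (4, 10, 12), error at position 1, error magnitude e = 3, c = [4, 5, 10, 12, 3].

Step 1: column multipliers v_i = (∏_{j≠i}(α_i − α_j))^{−1} mod 13.
  i = 1 (α = 9): (9−10)(9−2)(9−4)(9−8) = (−1)·7·5·1 = −35 ≡ 4, so v_1 = 4^{−1} = 10 (mod 13).
  i = 2 (α = 10): (10−9)(10−2)(10−4)(10−8) = 1·8·6·2 = 96 ≡ 5, so v_2 = 5^{−1} = 8 (mod 13).
  i = 3 (α = 2): (2−9)(2−10)(2−4)(2−8) = (−7)·(−8)·(−2)·(−6) = 672 ≡ 9, so v_3 = 9^{−1} = 3 (mod 13).
  i = 4 (α = 4): (4−9)(4−10)(4−2)(4−8) = (−5)·(−6)·2·(−4) = −240 ≡ 7, so v_4 = 7^{−1} = 2 (mod 13).
  i = 5 (α = 8): (8−9)(8−10)(8−2)(8−4) = (−1)·(−2)·6·4 = 48 ≡ 9, so v_5 = 9^{−1} = 3 (mod 13).
  v = [10, 8, 3, 2, 3].
Step 2: syndromes of r = [7, 5, 10, 12, 3] (all sums mod 13).
  S_0 = Σ v_i r_i = 10·7 + 8·5 + 3·10 + 2·12 + 3·3 = 173 ≡ 4.
  S_1 = Σ v_i α_i r_i = 10·9·7 + 8·10·5 + 3·2·10 + 2·4·12 + 3·8·3 = 1258 ≡ 10.
  α_i^2 mod 13 = [3, 9, 4, 3, 12].
  S_2 = Σ v_i α_i^2 r_i = 10·3·7 + 8·9·5 + 3·4·10 + 2·3·12 + 3·12·3 = 870 ≡ 12.
  S = (4, 10, 12) ≠ 0, so r is not a codeword (an error is present).
Step 3: locate the error. For a single error e at position i, S_ℓ = v_i·e·α_i^ℓ, so α_err = S_1/S_0.
  S_0^{−1} = 4^{−1} = 10 (mod 13), so α_err = 10·10 = 100 ≡ 9 = α_1. Error position i = 1.
  Consistency check: S_2/S_1 = 12·4 = 48 ≡ 9 = α_err ✓ (single-error assumption holds).
Step 4: error magnitude e = S_0/v_1 = S_0·∏_{j≠1}(α_1 − α_j) = 4·4 = 16 ≡ 3 (mod 13).
Step 5: correct position 1: c_1 = r_1 − e = 7 − 3 ≡ 4 (mod 13). Hence c = [4, 5, 10, 12, 3].
  Check: interpolating c through the α_i gives m(x) = 8 + 1·x (degree < 2) with m(α_i) = c_i for every i, so c is indeed a codeword.


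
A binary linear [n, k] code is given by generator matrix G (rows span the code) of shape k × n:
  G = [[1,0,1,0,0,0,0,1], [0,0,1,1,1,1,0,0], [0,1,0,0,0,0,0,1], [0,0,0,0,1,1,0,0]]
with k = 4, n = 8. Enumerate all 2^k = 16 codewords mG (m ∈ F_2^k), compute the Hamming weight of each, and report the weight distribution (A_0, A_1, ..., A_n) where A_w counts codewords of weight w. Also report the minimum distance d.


Weight distribution: A_0 = 1, A_2 = 3, A_3 = 4, A_4 = 3, A_5 = 4, A_6 = 1. Minimum distance d = 2.

Enumerate all 2^4 = 16 messages m ∈ F_2^4.
For each, compute codeword c = mG in F_2^8, then tally its weight.
  m = 0000 → c = 00000000, weight = 0.
  m = 1000 → c = 10100001, weight = 3.
  m = 0100 → c = 00111100, weight = 4.
  m = 1100 → c = 10011101, weight = 5.
  m = 0010 → c = 01000001, weight = 2.
  m = 1010 → c = 11100000, weight = 3.
  m = 0110 → c = 01111101, weight = 6.
  m = 1110 → c = 11011100, weight = 5.
  m = 0001 → c = 00001100, weight = 2.
  m = 1001 → c = 10101101, weight = 5.
  m = 0101 → c = 00110000, weight = 2.
  m = 1101 → c = 10010001, weight = 3.
  m = 0011 → c = 01001101, weight = 4.
  m = 1011 → c = 11101100, weight = 5.
  m = 0111 → c = 01110001, weight = 4.
  m = 1111 → c = 11010000, weight = 3.
Tally weights:
  weight 0: 1 codewords.
  weight 2: 3 codewords.
  weight 3: 4 codewords.
  weight 4: 3 codewords.
  weight 5: 4 codewords.
  weight 6: 1 codewords.
Minimum distance d = smallest w > 0 with A_w > 0 = 2.
Sanity: Σ A_w = 16 = 2^4 = 16 ✓.


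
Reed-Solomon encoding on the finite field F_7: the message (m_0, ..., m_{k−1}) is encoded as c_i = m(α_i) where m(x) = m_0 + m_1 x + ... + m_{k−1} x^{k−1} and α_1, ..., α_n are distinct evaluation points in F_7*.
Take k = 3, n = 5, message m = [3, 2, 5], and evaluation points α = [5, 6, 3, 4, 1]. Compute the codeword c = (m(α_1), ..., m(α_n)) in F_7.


c = [5, 6, 5, 0, 3]

Message polynomial: m(x) = 3 + 2·x + 5·x^2 (mod 7).
For each evaluation point α_i, compute m(α_i) mod 7:
  α_1 = 5: Horner steps 5 → 6 → 5, so m(5) = 5.
  α_2 = 6: Horner steps 5 → 4 → 6, so m(6) = 6.
  α_3 = 3: Horner steps 5 → 3 → 5, so m(3) = 5.
  α_4 = 4: Horner steps 5 → 1 → 0, so m(4) = 0.
  α_5 = 1: Horner steps 5 → 0 → 3, so m(1) = 3.
Codeword c = [5, 6, 5, 0, 3] ∈ F_7^5.


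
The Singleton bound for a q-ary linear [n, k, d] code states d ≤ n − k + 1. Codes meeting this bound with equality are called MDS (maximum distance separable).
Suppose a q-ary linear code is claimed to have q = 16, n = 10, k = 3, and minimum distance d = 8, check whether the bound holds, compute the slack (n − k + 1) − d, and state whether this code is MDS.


Singleton RHS = n − k + 1 = 8, slack = 0, bound satisfied, MDS.

Singleton bound: d ≤ n − k + 1.
Here n = 10, k = 3, so n − k + 1 = 8.
Given d = 8, check d ≤ 8: YES.
Slack = (n − k + 1) − d = 0.
The code is MDS (slack = 0).
Description: the claimed parameters are [10, 3, 8]_16; such a code would be MDS (meets Singleton bound).


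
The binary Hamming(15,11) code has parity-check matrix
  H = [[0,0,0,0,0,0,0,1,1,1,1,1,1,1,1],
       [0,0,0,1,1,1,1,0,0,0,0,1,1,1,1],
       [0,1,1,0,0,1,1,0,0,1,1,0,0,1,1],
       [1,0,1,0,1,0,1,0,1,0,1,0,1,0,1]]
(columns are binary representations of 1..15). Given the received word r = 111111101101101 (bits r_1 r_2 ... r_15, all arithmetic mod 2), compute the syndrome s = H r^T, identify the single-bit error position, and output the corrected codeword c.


s = (1, 1, 0, 1)^T, error position = 13, corrected codeword c = 111111101101001

Compute s = H r^T mod 2 one row at a time:
  s_1 = 0 + 1 + 1 + 0 + 1 + 1 + 0 + 1 = 5 ≡ 1 (mod 2).
  s_2 = 1 + 1 + 1 + 1 + 1 + 1 + 0 + 1 = 7 ≡ 1 (mod 2).
  s_3 = 1 + 1 + 1 + 1 + 1 + 0 + 0 + 1 = 6 ≡ 0 (mod 2).
  s_4 = 1 + 1 + 1 + 1 + 1 + 0 + 1 + 1 = 7 ≡ 1 (mod 2).
s = (1, 1, 0, 1)^T — this equals column 13 of H (binary 1101), so error is at position 13.
Correct: flip bit 13 of r = 111111101101101 to get c = 111111101101001.


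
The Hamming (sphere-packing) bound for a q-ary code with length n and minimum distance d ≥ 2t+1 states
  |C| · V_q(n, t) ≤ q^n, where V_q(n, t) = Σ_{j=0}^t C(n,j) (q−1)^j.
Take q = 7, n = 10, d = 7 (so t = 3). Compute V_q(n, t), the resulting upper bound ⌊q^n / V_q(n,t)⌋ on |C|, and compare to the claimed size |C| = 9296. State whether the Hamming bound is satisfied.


V_q(n, t) = 27601, q^n = 282475249, Hamming bound = 10234, |C| = 9296 ≤ bound (satisfied).

Step 1: Compute V_q(n, t) = Σ_{j=0}^3 C(n, j) (q−1)^j.
  j = 0: C(10,0)·(6)^0 = 1·1 = 1.
  j = 1: C(10,1)·(6)^1 = 10·6 = 60.
  j = 2: C(10,2)·(6)^2 = 45·36 = 1620.
  j = 3: C(10,3)·(6)^3 = 120·216 = 25920.
  V_q(n, t) = 1 + 60 + 1620 + 25920 = 27601.
Step 2: q^n = 7^10 = 282475249.
Step 3: Hamming bound ⌊q^n / V_q(n,t)⌋ = ⌊282475249/27601⌋ = 10234.
Step 4: Compare |C| = 9296 to 10234: satisfied.
The claimed |C| lies below the Hamming bound.


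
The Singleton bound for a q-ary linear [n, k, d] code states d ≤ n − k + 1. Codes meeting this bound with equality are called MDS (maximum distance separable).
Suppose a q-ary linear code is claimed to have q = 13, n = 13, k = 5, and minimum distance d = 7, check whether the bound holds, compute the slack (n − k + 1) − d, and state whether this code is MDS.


Singleton RHS = n − k + 1 = 9, slack = 2, bound satisfied, not MDS.

Singleton bound: d ≤ n − k + 1.
Here n = 13, k = 5, so n − k + 1 = 9.
Given d = 7, check d ≤ 9: YES.
Slack = (n − k + 1) − d = 2.
The code is NOT MDS (slack = 2 > 0).
Description: the claimed parameters are [13, 5, 7]_13; such a code would be non-MDS.


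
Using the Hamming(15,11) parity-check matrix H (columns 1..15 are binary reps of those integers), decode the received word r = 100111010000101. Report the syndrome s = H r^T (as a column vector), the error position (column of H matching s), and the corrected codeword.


s = (1, 1, 0, 0)^T, error position = 12, corrected codeword c = 100111010001101

Compute s = H r^T mod 2 one row at a time:
  s_1 = 1 + 0 + 0 + 0 + 0 + 1 + 0 + 1 = 3 ≡ 1 (mod 2).
  s_2 = 1 + 1 + 1 + 0 + 0 + 1 + 0 + 1 = 5 ≡ 1 (mod 2).
  s_3 = 0 + 0 + 1 + 0 + 0 + 0 + 0 + 1 = 2 ≡ 0 (mod 2).
  s_4 = 1 + 0 + 1 + 0 + 0 + 0 + 1 + 1 = 4 ≡ 0 (mod 2).
s = (1, 1, 0, 0)^T — this equals column 12 of H (binary 1100), so error is at position 12.
Correct: flip bit 12 of r = 100111010000101 to get c = 100111010001101.


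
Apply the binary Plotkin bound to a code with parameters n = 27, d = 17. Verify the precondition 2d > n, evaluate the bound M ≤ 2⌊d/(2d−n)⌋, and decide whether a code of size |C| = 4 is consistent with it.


Plotkin bound M ≤ 4; given |C| = 4 ≤ bound (satisfied).

Check applicability: 2d = 34, n = 27.
2d − n = 7 > 0, so Plotkin applies.
Compute d/(2d−n) = 17/7 ≈ 2.4286.
⌊d/(2d−n)⌋ = 2.
Plotkin bound: M ≤ 2·2 = 4.
Given |C| = 4, check: satisfied.
This |C| is at the Plotkin bound.


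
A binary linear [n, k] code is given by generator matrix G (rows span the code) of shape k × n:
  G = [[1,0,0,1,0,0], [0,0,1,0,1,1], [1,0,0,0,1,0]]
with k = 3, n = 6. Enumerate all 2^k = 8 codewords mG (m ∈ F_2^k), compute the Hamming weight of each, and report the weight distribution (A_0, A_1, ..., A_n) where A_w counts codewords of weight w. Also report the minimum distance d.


Weight distribution: A_0 = 1, A_2 = 3, A_3 = 3, A_5 = 1. Minimum distance d = 2.

Enumerate all 2^3 = 8 messages m ∈ F_2^3.
For each, compute codeword c = mG in F_2^6, then tally its weight.
  m = 000 → c = 000000, weight = 0.
  m = 100 → c = 100100, weight = 2.
  m = 010 → c = 001011, weight = 3.
  m = 110 → c = 101111, weight = 5.
  m = 001 → c = 100010, weight = 2.
  m = 101 → c = 000110, weight = 2.
  m = 011 → c = 101001, weight = 3.
  m = 111 → c = 001101, weight = 3.
Tally weights:
  weight 0: 1 codewords.
  weight 2: 3 codewords.
  weight 3: 3 codewords.
  weight 5: 1 codewords.
Minimum distance d = smallest w > 0 with A_w > 0 = 2.
Sanity: Σ A_w = 8 = 2^3 = 8 ✓.


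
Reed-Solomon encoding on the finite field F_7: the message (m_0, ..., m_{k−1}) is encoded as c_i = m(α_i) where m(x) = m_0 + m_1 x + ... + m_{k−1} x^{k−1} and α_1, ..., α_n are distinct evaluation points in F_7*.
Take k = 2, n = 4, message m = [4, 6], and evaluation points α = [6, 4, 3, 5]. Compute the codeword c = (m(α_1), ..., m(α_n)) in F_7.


c = [5, 0, 1, 6]

Message polynomial: m(x) = 4 + 6·x (mod 7).
For each evaluation point α_i, compute m(α_i) mod 7:
  α_1 = 6: Horner steps 6 → 5, so m(6) = 5.
  α_2 = 4: Horner steps 6 → 0, so m(4) = 0.
  α_3 = 3: Horner steps 6 → 1, so m(3) = 1.
  α_4 = 5: Horner steps 6 → 6, so m(5) = 6.
Codeword c = [5, 0, 1, 6] ∈ F_7^4.


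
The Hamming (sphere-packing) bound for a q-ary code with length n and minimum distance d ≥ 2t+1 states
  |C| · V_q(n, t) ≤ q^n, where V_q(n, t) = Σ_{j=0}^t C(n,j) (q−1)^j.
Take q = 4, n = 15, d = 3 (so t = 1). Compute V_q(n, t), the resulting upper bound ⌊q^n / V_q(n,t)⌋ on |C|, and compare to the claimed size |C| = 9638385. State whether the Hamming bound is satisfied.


V_q(n, t) = 46, q^n = 1073741824, Hamming bound = 23342213, |C| = 9638385 ≤ bound (satisfied).

Step 1: Compute V_q(n, t) = Σ_{j=0}^1 C(n, j) (q−1)^j.
  j = 0: C(15,0)·(3)^0 = 1·1 = 1.
  j = 1: C(15,1)·(3)^1 = 15·3 = 45.
  V_q(n, t) = 1 + 45 = 46.
Step 2: q^n = 4^15 = 1073741824.
Step 3: Hamming bound ⌊q^n / V_q(n,t)⌋ = ⌊1073741824/46⌋ = 23342213.
Step 4: Compare |C| = 9638385 to 23342213: satisfied.
The claimed |C| lies below the Hamming bound.


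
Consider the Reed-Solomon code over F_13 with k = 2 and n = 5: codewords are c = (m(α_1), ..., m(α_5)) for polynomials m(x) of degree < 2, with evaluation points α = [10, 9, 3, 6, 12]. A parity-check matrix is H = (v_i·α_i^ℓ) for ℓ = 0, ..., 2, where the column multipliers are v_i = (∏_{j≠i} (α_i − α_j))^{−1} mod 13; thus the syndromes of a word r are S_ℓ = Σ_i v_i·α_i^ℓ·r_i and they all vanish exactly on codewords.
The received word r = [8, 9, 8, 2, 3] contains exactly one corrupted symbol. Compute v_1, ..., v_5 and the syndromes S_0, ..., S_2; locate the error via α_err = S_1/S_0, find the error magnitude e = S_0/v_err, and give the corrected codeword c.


S = (3, 4, 1), error at position 1, error magnitude e = 1, c = [7, 9, 8, 2, 3].

Step 1: column multipliers v_i = (∏_{j≠i}(α_i − α_j))^{−1} mod 13.
  i = 1 (α = 10): (10−9)(10−3)(10−6)(10−12) = 1·7·4·(−2) = −56 ≡ 9, so v_1 = 9^{−1} = 3 (mod 13).
  i = 2 (α = 9): (9−10)(9−3)(9−6)(9−12) = (−1)·6·3·(−3) = 54 ≡ 2, so v_2 = 2^{−1} = 7 (mod 13).
  i = 3 (α = 3): (3−10)(3−9)(3−6)(3−12) = (−7)·(−6)·(−3)·(−9) = 1134 ≡ 3, so v_3 = 3^{−1} = 9 (mod 13).
  i = 4 (α = 6): (6−10)(6−9)(6−3)(6−12) = (−4)·(−3)·3·(−6) = −216 ≡ 5, so v_4 = 5^{−1} = 8 (mod 13).
  i = 5 (α = 12): (12−10)(12−9)(12−3)(12−6) = 2·3·9·6 = 324 ≡ 12, so v_5 = 12^{−1} = 12 (mod 13).
  v = [3, 7, 9, 8, 12].
Step 2: syndromes of r = [8, 9, 8, 2, 3] (all sums mod 13).
  S_0 = Σ v_i r_i = 3·8 + 7·9 + 9·8 + 8·2 + 12·3 = 211 ≡ 3.
  S_1 = Σ v_i α_i r_i = 3·10·8 + 7·9·9 + 9·3·8 + 8·6·2 + 12·12·3 = 1551 ≡ 4.
  α_i^2 mod 13 = [9, 3, 9, 10, 1].
  S_2 = Σ v_i α_i^2 r_i = 3·9·8 + 7·3·9 + 9·9·8 + 8·10·2 + 12·1·3 = 1249 ≡ 1.
  S = (3, 4, 1) ≠ 0, so r is not a codeword (an error is present).
Step 3: locate the error. For a single error e at position i, S_ℓ = v_i·e·α_i^ℓ, so α_err = S_1/S_0.
  S_0^{−1} = 3^{−1} = 9 (mod 13), so α_err = 4·9 = 36 ≡ 10 = α_1. Error position i = 1.
  Consistency check: S_2/S_1 = 1·10 = 10 ≡ 10 = α_err ✓ (single-error assumption holds).
Step 4: error magnitude e = S_0/v_1 = S_0·∏_{j≠1}(α_1 − α_j) = 3·9 = 27 ≡ 1 (mod 13).
Step 5: correct position 1: c_1 = r_1 − e = 8 − 1 ≡ 7 (mod 13). Hence c = [7, 9, 8, 2, 3].
  Check: interpolating c through the α_i gives m(x) = 1 + 11·x (degree < 2) with m(α_i) = c_i for every i, so c is indeed a codeword.


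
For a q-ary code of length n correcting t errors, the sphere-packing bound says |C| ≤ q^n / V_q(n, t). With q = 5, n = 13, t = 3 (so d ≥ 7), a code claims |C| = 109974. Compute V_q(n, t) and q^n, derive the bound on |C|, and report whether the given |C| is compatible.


V_q(n, t) = 19605, q^n = 1220703125, Hamming bound = 62264, |C| = 109974 > bound (violated).

Step 1: Compute V_q(n, t) = Σ_{j=0}^3 C(n, j) (q−1)^j.
  j = 0: C(13,0)·(4)^0 = 1·1 = 1.
  j = 1: C(13,1)·(4)^1 = 13·4 = 52.
  j = 2: C(13,2)·(4)^2 = 78·16 = 1248.
  j = 3: C(13,3)·(4)^3 = 286·64 = 18304.
  V_q(n, t) = 1 + 52 + 1248 + 18304 = 19605.
Step 2: q^n = 5^13 = 1220703125.
Step 3: Hamming bound ⌊q^n / V_q(n,t)⌋ = ⌊1220703125/19605⌋ = 62264.
Step 4: Compare |C| = 109974 to 62264: violated.
The claimed |C| lies above the Hamming bound, so no 5-ary code of length 13 with d ≥ 7 can have 109974 codewords.


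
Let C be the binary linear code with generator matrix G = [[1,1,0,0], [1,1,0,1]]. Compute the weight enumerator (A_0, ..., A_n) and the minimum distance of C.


Weight distribution: A_0 = 1, A_1 = 1, A_2 = 1, A_3 = 1. Minimum distance d = 1.

Enumerate all 2^2 = 4 messages m ∈ F_2^2.
For each, compute codeword c = mG in F_2^4, then tally its weight.
  m = 00 → c = 0000, weight = 0.
  m = 10 → c = 1100, weight = 2.
  m = 01 → c = 1101, weight = 3.
  m = 11 → c = 0001, weight = 1.
Tally weights:
  weight 0: 1 codewords.
  weight 1: 1 codewords.
  weight 2: 1 codewords.
  weight 3: 1 codewords.
Minimum distance d = smallest w > 0 with A_w > 0 = 1.
Sanity: Σ A_w = 4 = 2^2 = 4 ✓.


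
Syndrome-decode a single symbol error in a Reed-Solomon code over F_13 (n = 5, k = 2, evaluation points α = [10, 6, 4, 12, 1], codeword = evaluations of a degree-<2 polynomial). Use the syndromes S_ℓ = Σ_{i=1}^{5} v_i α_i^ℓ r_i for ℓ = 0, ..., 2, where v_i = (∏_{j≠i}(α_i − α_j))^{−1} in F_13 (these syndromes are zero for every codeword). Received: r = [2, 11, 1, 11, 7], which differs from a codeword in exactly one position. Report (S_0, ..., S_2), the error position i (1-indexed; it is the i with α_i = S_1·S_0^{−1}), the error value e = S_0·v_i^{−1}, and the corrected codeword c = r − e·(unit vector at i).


S = (11, 1, 6), error at position 2, error magnitude e = 1, c = [2, 10, 1, 11, 7].

Step 1: column multipliers v_i = (∏_{j≠i}(α_i − α_j))^{−1} mod 13.
  i = 1 (α = 10): (10−6)(10−4)(10−12)(10−1) = 4·6·(−2)·9 = −432 ≡ 10, so v_1 = 10^{−1} = 4 (mod 13).
  i = 2 (α = 6): (6−10)(6−4)(6−12)(6−1) = (−4)·2·(−6)·5 = 240 ≡ 6, so v_2 = 6^{−1} = 11 (mod 13).
  i = 3 (α = 4): (4−10)(4−6)(4−12)(4−1) = (−6)·(−2)·(−8)·3 = −288 ≡ 11, so v_3 = 11^{−1} = 6 (mod 13).
  i = 4 (α = 12): (12−10)(12−6)(12−4)(12−1) = 2·6·8·11 = 1056 ≡ 3, so v_4 = 3^{−1} = 9 (mod 13).
  i = 5 (α = 1): (1−10)(1−6)(1−4)(1−12) = (−9)·(−5)·(−3)·(−11) = 1485 ≡ 3, so v_5 = 3^{−1} = 9 (mod 13).
  v = [4, 11, 6, 9, 9].
Step 2: syndromes of r = [2, 11, 1, 11, 7] (all sums mod 13).
  S_0 = Σ v_i r_i = 4·2 + 11·11 + 6·1 + 9·11 + 9·7 = 297 ≡ 11.
  S_1 = Σ v_i α_i r_i = 4·10·2 + 11·6·11 + 6·4·1 + 9·12·11 + 9·1·7 = 2081 ≡ 1.
  α_i^2 mod 13 = [9, 10, 3, 1, 1].
  S_2 = Σ v_i α_i^2 r_i = 4·9·2 + 11·10·11 + 6·3·1 + 9·1·11 + 9·1·7 = 1462 ≡ 6.
  S = (11, 1, 6) ≠ 0, so r is not a codeword (an error is present).
Step 3: locate the error. For a single error e at position i, S_ℓ = v_i·e·α_i^ℓ, so α_err = S_1/S_0.
  S_0^{−1} = 11^{−1} = 6 (mod 13), so α_err = 1·6 = 6 ≡ 6 = α_2. Error position i = 2.
  Consistency check: S_2/S_1 = 6·1 = 6 ≡ 6 = α_err ✓ (single-error assumption holds).
Step 4: error magnitude e = S_0/v_2 = S_0·∏_{j≠2}(α_2 − α_j) = 11·6 = 66 ≡ 1 (mod 13).
Step 5: correct position 2: c_2 = r_2 − e = 11 − 1 ≡ 10 (mod 13). Hence c = [2, 10, 1, 11, 7].
  Check: interpolating c through the α_i gives m(x) = 9 + 11·x (degree < 2) with m(α_i) = c_i for every i, so c is indeed a codeword.


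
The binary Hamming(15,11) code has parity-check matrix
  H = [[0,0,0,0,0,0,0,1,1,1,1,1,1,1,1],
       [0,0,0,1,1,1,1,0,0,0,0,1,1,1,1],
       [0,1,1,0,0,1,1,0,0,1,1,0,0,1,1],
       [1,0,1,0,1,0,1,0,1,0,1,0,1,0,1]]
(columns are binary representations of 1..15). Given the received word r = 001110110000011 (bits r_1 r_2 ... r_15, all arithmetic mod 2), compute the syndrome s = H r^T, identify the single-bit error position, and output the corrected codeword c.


s = (1, 1, 0, 0)^T, error position = 12, corrected codeword c = 001110110001011

Compute s = H r^T mod 2 one row at a time:
  s_1 = 1 + 0 + 0 + 0 + 0 + 0 + 1 + 1 = 3 ≡ 1 (mod 2).
  s_2 = 1 + 1 + 0 + 1 + 0 + 0 + 1 + 1 = 5 ≡ 1 (mod 2).
  s_3 = 0 + 1 + 0 + 1 + 0 + 0 + 1 + 1 = 4 ≡ 0 (mod 2).
  s_4 = 0 + 1 + 1 + 1 + 0 + 0 + 0 + 1 = 4 ≡ 0 (mod 2).
s = (1, 1, 0, 0)^T — this equals column 12 of H (binary 1100), so error is at position 12.
Correct: flip bit 12 of r = 001110110000011 to get c = 001110110001011.


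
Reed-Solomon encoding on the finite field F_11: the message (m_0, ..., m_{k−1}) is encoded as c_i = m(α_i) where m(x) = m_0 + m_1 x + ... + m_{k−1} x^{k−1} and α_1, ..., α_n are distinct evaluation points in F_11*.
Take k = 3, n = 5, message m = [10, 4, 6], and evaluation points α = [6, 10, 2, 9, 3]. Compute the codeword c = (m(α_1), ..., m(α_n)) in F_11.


c = [8, 1, 9, 4, 10]

Message polynomial: m(x) = 10 + 4·x + 6·x^2 (mod 11).
For each evaluation point α_i, compute m(α_i) mod 11:
  α_1 = 6: Horner steps 6 → 7 → 8, so m(6) = 8.
  α_2 = 10: Horner steps 6 → 9 → 1, so m(10) = 1.
  α_3 = 2: Horner steps 6 → 5 → 9, so m(2) = 9.
  α_4 = 9: Horner steps 6 → 3 → 4, so m(9) = 4.
  α_5 = 3: Horner steps 6 → 0 → 10, so m(3) = 10.
Codeword c = [8, 1, 9, 4, 10] ∈ F_11^5.


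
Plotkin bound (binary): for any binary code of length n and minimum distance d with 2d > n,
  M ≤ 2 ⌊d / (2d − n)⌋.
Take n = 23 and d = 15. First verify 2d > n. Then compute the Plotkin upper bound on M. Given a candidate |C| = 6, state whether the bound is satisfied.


Plotkin bound M ≤ 4; given |C| = 6 > bound (violated).

Check applicability: 2d = 30, n = 23.
2d − n = 7 > 0, so Plotkin applies.
Compute d/(2d−n) = 15/7 ≈ 2.1429.
⌊d/(2d−n)⌋ = 2.
Plotkin bound: M ≤ 2·2 = 4.
Given |C| = 6, check: VIOLATED.
This |C| is above the Plotkin bound, so no binary code with n = 23, d = 15 and 6 codewords exists.


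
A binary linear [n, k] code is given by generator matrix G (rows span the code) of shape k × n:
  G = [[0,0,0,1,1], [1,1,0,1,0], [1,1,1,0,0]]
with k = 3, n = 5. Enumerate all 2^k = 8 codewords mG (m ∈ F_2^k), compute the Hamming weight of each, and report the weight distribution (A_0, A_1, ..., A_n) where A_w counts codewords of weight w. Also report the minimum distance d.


Weight distribution: A_0 = 1, A_2 = 3, A_3 = 3, A_5 = 1. Minimum distance d = 2.

Enumerate all 2^3 = 8 messages m ∈ F_2^3.
For each, compute codeword c = mG in F_2^5, then tally its weight.
  m = 000 → c = 00000, weight = 0.
  m = 100 → c = 00011, weight = 2.
  m = 010 → c = 11010, weight = 3.
  m = 110 → c = 11001, weight = 3.
  m = 001 → c = 11100, weight = 3.
  m = 101 → c = 11111, weight = 5.
  m = 011 → c = 00110, weight = 2.
  m = 111 → c = 00101, weight = 2.
Tally weights:
  weight 0: 1 codewords.
  weight 2: 3 codewords.
  weight 3: 3 codewords.
  weight 5: 1 codewords.
Minimum distance d = smallest w > 0 with A_w > 0 = 2.
Sanity: Σ A_w = 8 = 2^3 = 8 ✓.


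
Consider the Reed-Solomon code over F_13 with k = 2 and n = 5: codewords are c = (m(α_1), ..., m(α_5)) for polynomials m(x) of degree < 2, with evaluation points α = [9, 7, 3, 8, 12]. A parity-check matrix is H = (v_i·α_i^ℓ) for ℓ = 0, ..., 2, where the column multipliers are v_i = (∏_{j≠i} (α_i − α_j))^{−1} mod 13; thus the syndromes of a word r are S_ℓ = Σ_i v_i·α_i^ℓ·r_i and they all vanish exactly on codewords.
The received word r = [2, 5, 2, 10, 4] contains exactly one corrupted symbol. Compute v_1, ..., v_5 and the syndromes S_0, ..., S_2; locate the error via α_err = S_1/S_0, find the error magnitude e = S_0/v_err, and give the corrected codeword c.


S = (4, 12, 10), error at position 3, error magnitude e = 4, c = [2, 5, 11, 10, 4].

Step 1: column multipliers v_i = (∏_{j≠i}(α_i − α_j))^{−1} mod 13.
  i = 1 (α = 9): (9−7)(9−3)(9−8)(9−12) = 2·6·1·(−3) = −36 ≡ 3, so v_1 = 3^{−1} = 9 (mod 13).
  i = 2 (α = 7): (7−9)(7−3)(7−8)(7−12) = (−2)·4·(−1)·(−5) = −40 ≡ 12, so v_2 = 12^{−1} = 12 (mod 13).
  i = 3 (α = 3): (3−9)(3−7)(3−8)(3−12) = (−6)·(−4)·(−5)·(−9) = 1080 ≡ 1, so v_3 = 1^{−1} = 1 (mod 13).
  i = 4 (α = 8): (8−9)(8−7)(8−3)(8−12) = (−1)·1·5·(−4) = 20 ≡ 7, so v_4 = 7^{−1} = 2 (mod 13).
  i = 5 (α = 12): (12−9)(12−7)(12−3)(12−8) = 3·5·9·4 = 540 ≡ 7, so v_5 = 7^{−1} = 2 (mod 13).
  v = [9, 12, 1, 2, 2].
Step 2: syndromes of r = [2, 5, 2, 10, 4] (all sums mod 13).
  S_0 = Σ v_i r_i = 9·2 + 12·5 + 1·2 + 2·10 + 2·4 = 108 ≡ 4.
  S_1 = Σ v_i α_i r_i = 9·9·2 + 12·7·5 + 1·3·2 + 2·8·10 + 2·12·4 = 844 ≡ 12.
  α_i^2 mod 13 = [3, 10, 9, 12, 1].
  S_2 = Σ v_i α_i^2 r_i = 9·3·2 + 12·10·5 + 1·9·2 + 2·12·10 + 2·1·4 = 920 ≡ 10.
  S = (4, 12, 10) ≠ 0, so r is not a codeword (an error is present).
Step 3: locate the error. For a single error e at position i, S_ℓ = v_i·e·α_i^ℓ, so α_err = S_1/S_0.
  S_0^{−1} = 4^{−1} = 10 (mod 13), so α_err = 12·10 = 120 ≡ 3 = α_3. Error position i = 3.
  Consistency check: S_2/S_1 = 10·12 = 120 ≡ 3 = α_err ✓ (single-error assumption holds).
Step 4: error magnitude e = S_0/v_3 = S_0·∏_{j≠3}(α_3 − α_j) = 4·1 = 4 ≡ 4 (mod 13).
Step 5: correct position 3: c_3 = r_3 − e = 2 − 4 ≡ 11 (mod 13). Hence c = [2, 5, 11, 10, 4].
  Check: interpolating c through the α_i gives m(x) = 9 + 5·x (degree < 2) with m(α_i) = c_i for every i, so c is indeed a codeword.


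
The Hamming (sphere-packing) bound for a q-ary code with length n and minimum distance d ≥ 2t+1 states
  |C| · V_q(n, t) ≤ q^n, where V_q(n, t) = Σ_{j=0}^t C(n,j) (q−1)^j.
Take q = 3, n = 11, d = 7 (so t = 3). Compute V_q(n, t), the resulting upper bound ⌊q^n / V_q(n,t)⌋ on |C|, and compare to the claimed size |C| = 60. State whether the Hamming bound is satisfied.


V_q(n, t) = 1563, q^n = 177147, Hamming bound = 113, |C| = 60 ≤ bound (satisfied).

Step 1: Compute V_q(n, t) = Σ_{j=0}^3 C(n, j) (q−1)^j.
  j = 0: C(11,0)·(2)^0 = 1·1 = 1.
  j = 1: C(11,1)·(2)^1 = 11·2 = 22.
  j = 2: C(11,2)·(2)^2 = 55·4 = 220.
  j = 3: C(11,3)·(2)^3 = 165·8 = 1320.
  V_q(n, t) = 1 + 22 + 220 + 1320 = 1563.
Step 2: q^n = 3^11 = 177147.
Step 3: Hamming bound ⌊q^n / V_q(n,t)⌋ = ⌊177147/1563⌋ = 113.
Step 4: Compare |C| = 60 to 113: satisfied.
The claimed |C| lies below the Hamming bound.


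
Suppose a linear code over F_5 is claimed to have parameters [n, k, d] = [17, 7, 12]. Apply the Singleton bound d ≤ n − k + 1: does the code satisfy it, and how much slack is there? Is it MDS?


Singleton RHS = n − k + 1 = 11, slack = -1, bound violated (no such code; not MDS).

Singleton bound: d ≤ n − k + 1.
Here n = 17, k = 7, so n − k + 1 = 11.
Given d = 12, check d ≤ 11: NO.
Slack = (n − k + 1) − d = -1.
The slack is negative: d = 12 exceeds n − k + 1 = 11 by 1, so the Singleton bound is violated and no linear [17, 7, 12]_5 code can exist. In particular it is not MDS (MDS requires d = n − k + 1 exactly).
Description: the claimed parameters are [17, 7, 12]_5; such a code would be impossible (violates the Singleton bound).


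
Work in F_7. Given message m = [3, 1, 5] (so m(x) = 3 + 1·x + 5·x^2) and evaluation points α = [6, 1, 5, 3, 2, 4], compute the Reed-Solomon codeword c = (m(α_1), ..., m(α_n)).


c = [0, 2, 0, 2, 4, 3]

Message polynomial: m(x) = 3 + 1·x + 5·x^2 (mod 7).
For each evaluation point α_i, compute m(α_i) mod 7:
  α_1 = 6: Horner steps 5 → 3 → 0, so m(6) = 0.
  α_2 = 1: Horner steps 5 → 6 → 2, so m(1) = 2.
  α_3 = 5: Horner steps 5 → 5 → 0, so m(5) = 0.
  α_4 = 3: Horner steps 5 → 2 → 2, so m(3) = 2.
  α_5 = 2: Horner steps 5 → 4 → 4, so m(2) = 4.
  α_6 = 4: Horner steps 5 → 0 → 3, so m(4) = 3.
Codeword c = [0, 2, 0, 2, 4, 3] ∈ F_7^6.


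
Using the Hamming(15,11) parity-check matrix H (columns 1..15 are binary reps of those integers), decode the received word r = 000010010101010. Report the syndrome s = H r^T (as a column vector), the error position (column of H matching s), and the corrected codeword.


s = (0, 1, 0, 1)^T, error position = 5, corrected codeword c = 000000010101010

Compute s = H r^T mod 2 one row at a time:
  s_1 = 1 + 0 + 1 + 0 + 1 + 0 + 1 + 0 = 4 ≡ 0 (mod 2).
  s_2 = 0 + 1 + 0 + 0 + 1 + 0 + 1 + 0 = 3 ≡ 1 (mod 2).
  s_3 = 0 + 0 + 0 + 0 + 1 + 0 + 1 + 0 = 2 ≡ 0 (mod 2).
  s_4 = 0 + 0 + 1 + 0 + 0 + 0 + 0 + 0 = 1 ≡ 1 (mod 2).
s = (0, 1, 0, 1)^T — this equals column 5 of H (binary 0101), so error is at position 5.
Correct: flip bit 5 of r = 000010010101010 to get c = 000000010101010.


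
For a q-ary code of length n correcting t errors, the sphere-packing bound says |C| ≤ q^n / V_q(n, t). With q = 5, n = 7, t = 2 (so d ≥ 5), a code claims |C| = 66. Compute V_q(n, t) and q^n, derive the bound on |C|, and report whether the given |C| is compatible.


V_q(n, t) = 365, q^n = 78125, Hamming bound = 214, |C| = 66 ≤ bound (satisfied).

Step 1: Compute V_q(n, t) = Σ_{j=0}^2 C(n, j) (q−1)^j.
  j = 0: C(7,0)·(4)^0 = 1·1 = 1.
  j = 1: C(7,1)·(4)^1 = 7·4 = 28.
  j = 2: C(7,2)·(4)^2 = 21·16 = 336.
  V_q(n, t) = 1 + 28 + 336 = 365.
Step 2: q^n = 5^7 = 78125.
Step 3: Hamming bound ⌊q^n / V_q(n,t)⌋ = ⌊78125/365⌋ = 214.
Step 4: Compare |C| = 66 to 214: satisfied.
The claimed |C| lies below the Hamming bound.


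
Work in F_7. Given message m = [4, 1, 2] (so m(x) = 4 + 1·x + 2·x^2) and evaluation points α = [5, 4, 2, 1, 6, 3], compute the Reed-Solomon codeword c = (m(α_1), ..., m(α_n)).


c = [3, 5, 0, 0, 5, 4]

Message polynomial: m(x) = 4 + 1·x + 2·x^2 (mod 7).
For each evaluation point α_i, compute m(α_i) mod 7:
  α_1 = 5: Horner steps 2 → 4 → 3, so m(5) = 3.
  α_2 = 4: Horner steps 2 → 2 → 5, so m(4) = 5.
  α_3 = 2: Horner steps 2 → 5 → 0, so m(2) = 0.
  α_4 = 1: Horner steps 2 → 3 → 0, so m(1) = 0.
  α_5 = 6: Horner steps 2 → 6 → 5, so m(6) = 5.
  α_6 = 3: Horner steps 2 → 0 → 4, so m(3) = 4.
Codeword c = [3, 5, 0, 0, 5, 4] ∈ F_7^6.


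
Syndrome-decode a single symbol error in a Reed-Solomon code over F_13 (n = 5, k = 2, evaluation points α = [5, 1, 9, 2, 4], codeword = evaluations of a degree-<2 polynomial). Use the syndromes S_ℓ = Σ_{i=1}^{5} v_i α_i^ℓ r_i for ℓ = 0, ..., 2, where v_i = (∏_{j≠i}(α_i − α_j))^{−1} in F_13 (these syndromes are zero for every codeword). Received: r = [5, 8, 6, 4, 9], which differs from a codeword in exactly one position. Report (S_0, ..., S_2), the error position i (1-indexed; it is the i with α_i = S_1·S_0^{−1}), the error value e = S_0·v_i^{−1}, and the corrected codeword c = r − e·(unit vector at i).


S = (2, 5, 6), error at position 3, error magnitude e = 4, c = [5, 8, 2, 4, 9].

Step 1: column multipliers v_i = (∏_{j≠i}(α_i − α_j))^{−1} mod 13.
  i = 1 (α = 5): (5−1)(5−9)(5−2)(5−4) = 4·(−4)·3·1 = −48 ≡ 4, so v_1 = 4^{−1} = 10 (mod 13).
  i = 2 (α = 1): (1−5)(1−9)(1−2)(1−4) = (−4)·(−8)·(−1)·(−3) = 96 ≡ 5, so v_2 = 5^{−1} = 8 (mod 13).
  i = 3 (α = 9): (9−5)(9−1)(9−2)(9−4) = 4·8·7·5 = 1120 ≡ 2, so v_3 = 2^{−1} = 7 (mod 13).
  i = 4 (α = 2): (2−5)(2−1)(2−9)(2−4) = (−3)·1·(−7)·(−2) = −42 ≡ 10, so v_4 = 10^{−1} = 4 (mod 13).
  i = 5 (α = 4): (4−5)(4−1)(4−9)(4−2) = (−1)·3·(−5)·2 = 30 ≡ 4, so v_5 = 4^{−1} = 10 (mod 13).
  v = [10, 8, 7, 4, 10].
Step 2: syndromes of r = [5, 8, 6, 4, 9] (all sums mod 13).
  S_0 = Σ v_i r_i = 10·5 + 8·8 + 7·6 + 4·4 + 10·9 = 262 ≡ 2.
  S_1 = Σ v_i α_i r_i = 10·5·5 + 8·1·8 + 7·9·6 + 4·2·4 + 10·4·9 = 1084 ≡ 5.
  α_i^2 mod 13 = [12, 1, 3, 4, 3].
  S_2 = Σ v_i α_i^2 r_i = 10·12·5 + 8·1·8 + 7·3·6 + 4·4·4 + 10·3·9 = 1124 ≡ 6.
  S = (2, 5, 6) ≠ 0, so r is not a codeword (an error is present).
Step 3: locate the error. For a single error e at position i, S_ℓ = v_i·e·α_i^ℓ, so α_err = S_1/S_0.
  S_0^{−1} = 2^{−1} = 7 (mod 13), so α_err = 5·7 = 35 ≡ 9 = α_3. Error position i = 3.
  Consistency check: S_2/S_1 = 6·8 = 48 ≡ 9 = α_err ✓ (single-error assumption holds).
Step 4: error magnitude e = S_0/v_3 = S_0·∏_{j≠3}(α_3 − α_j) = 2·2 = 4 ≡ 4 (mod 13).
Step 5: correct position 3: c_3 = r_3 − e = 6 − 4 ≡ 2 (mod 13). Hence c = [5, 8, 2, 4, 9].
  Check: interpolating c through the α_i gives m(x) = 12 + 9·x (degree < 2) with m(α_i) = c_i for every i, so c is indeed a codeword.


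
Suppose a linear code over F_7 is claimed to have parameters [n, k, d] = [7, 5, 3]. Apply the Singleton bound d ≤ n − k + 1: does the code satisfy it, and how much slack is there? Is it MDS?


Singleton RHS = n − k + 1 = 3, slack = 0, bound satisfied, MDS.

Singleton bound: d ≤ n − k + 1.
Here n = 7, k = 5, so n − k + 1 = 3.
Given d = 3, check d ≤ 3: YES.
Slack = (n − k + 1) − d = 0.
The code is MDS (slack = 0).
Description: the claimed parameters are [7, 5, 3]_7; such a code would be MDS (meets Singleton bound).


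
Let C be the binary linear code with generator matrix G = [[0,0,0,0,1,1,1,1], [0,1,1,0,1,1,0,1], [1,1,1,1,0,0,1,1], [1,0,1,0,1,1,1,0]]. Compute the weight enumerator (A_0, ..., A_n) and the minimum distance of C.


Weight distribution: A_0 = 1, A_2 = 1, A_3 = 4, A_4 = 3, A_5 = 4, A_6 = 3. Minimum distance d = 2.

Enumerate all 2^4 = 16 messages m ∈ F_2^4.
For each, compute codeword c = mG in F_2^8, then tally its weight.
  m = 0000 → c = 00000000, weight = 0.
  m = 1000 → c = 00001111, weight = 4.
  m = 0100 → c = 01101101, weight = 5.
  m = 1100 → c = 01100010, weight = 3.
  m = 0010 → c = 11110011, weight = 6.
  m = 1010 → c = 11111100, weight = 6.
  m = 0110 → c = 10011110, weight = 5.
  m = 1110 → c = 10010001, weight = 3.
  m = 0001 → c = 10101110, weight = 5.
  m = 1001 → c = 10100001, weight = 3.
  m = 0101 → c = 11000011, weight = 4.
  m = 1101 → c = 11001100, weight = 4.
  m = 0011 → c = 01011101, weight = 5.
  m = 1011 → c = 01010010, weight = 3.
  m = 0111 → c = 00110000, weight = 2.
  m = 1111 → c = 00111111, weight = 6.
Tally weights:
  weight 0: 1 codewords.
  weight 2: 1 codewords.
  weight 3: 4 codewords.
  weight 4: 3 codewords.
  weight 5: 4 codewords.
  weight 6: 3 codewords.
Minimum distance d = smallest w > 0 with A_w > 0 = 2.
Sanity: Σ A_w = 16 = 2^4 = 16 ✓.
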